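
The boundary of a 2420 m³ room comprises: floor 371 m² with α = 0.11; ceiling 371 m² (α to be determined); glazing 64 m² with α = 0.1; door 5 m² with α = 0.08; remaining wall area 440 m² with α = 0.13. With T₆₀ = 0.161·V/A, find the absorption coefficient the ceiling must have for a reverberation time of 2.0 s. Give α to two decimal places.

A = 0.161·V/T₆₀ = 0.161·2420/2.0 = 194.81 m² sabins.
Absorption from the other surfaces = 371·0.11 + 64·0.1 + 5·0.08 + 440·0.13 = 104.81 m², so the ceiling must supply 90.00 m² over 371 m².
α = 90.00/371 = 0.243.

0.24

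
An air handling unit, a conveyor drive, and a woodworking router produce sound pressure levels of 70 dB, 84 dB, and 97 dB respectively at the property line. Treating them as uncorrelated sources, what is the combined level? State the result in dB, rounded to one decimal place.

97.2 dB

For uncorrelated sources the intensities add, so convert each level to linear form, sum, and take 10·log₁₀ of the total.
Σ 10^(L/10) = 10^(70/10) + 10^(84/10) + 10^(97/10) = 5.273e+09.
L_total = 10·log₁₀(5.273e+09) = 97.22 dB.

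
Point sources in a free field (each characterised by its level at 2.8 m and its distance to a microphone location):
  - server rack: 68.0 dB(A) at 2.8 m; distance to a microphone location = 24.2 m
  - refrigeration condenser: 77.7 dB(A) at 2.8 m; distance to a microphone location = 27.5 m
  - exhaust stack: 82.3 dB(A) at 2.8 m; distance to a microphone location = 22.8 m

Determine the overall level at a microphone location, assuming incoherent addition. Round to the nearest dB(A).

65 dB(A)

First find each source's level at the receiver (point-source: −20·log₁₀(r/r_ref)), then combine on an intensity basis.
server rack: 68.0 − 20·log₁₀(24.2/2.8) = 68.0 − 18.73 = 49.27 dB(A).
refrigeration condenser: 77.7 − 20·log₁₀(27.5/2.8) = 77.7 − 19.84 = 57.86 dB(A).
exhaust stack: 82.3 − 20·log₁₀(22.8/2.8) = 82.3 − 18.22 = 64.08 dB(A).
Σ 10^(L/10) = 3.256e+06 → L_total = 10·log₁₀(3.256e+06) = 65.13 dB(A).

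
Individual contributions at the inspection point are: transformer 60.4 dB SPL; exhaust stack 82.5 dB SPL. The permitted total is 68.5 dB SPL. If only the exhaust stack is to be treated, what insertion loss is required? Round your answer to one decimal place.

14.7 dB

The untreated sources together contribute 10^(60.4/10) = 1.096e+06, i.e. 60.40 dB SPL.
The limit corresponds to 10^(68.5/10) = 7.079e+06; subtracting the fixed part leaves 5.983e+06 for the exhaust stack, i.e. 67.77 dB SPL.
So the exhaust stack must be reduced from 82.5 to 67.77 dB SPL: IL = 14.73 dB.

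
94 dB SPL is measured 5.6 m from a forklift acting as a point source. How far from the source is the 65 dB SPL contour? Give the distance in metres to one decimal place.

The 29.0 dB drop corresponds to a distance ratio of 10^(29.0/20) for a point source.
r₂ = 5.6·10^((94−65)/20) = 5.6·10^(29.0/20) = 157.83 m.

157.8 m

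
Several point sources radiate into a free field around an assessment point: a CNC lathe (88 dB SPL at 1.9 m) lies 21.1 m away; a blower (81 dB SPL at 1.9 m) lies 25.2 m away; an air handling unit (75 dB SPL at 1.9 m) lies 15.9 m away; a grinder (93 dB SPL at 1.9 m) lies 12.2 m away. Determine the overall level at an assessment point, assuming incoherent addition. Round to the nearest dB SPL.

Apply inverse-square spreading to bring every level to the receiver, then sum 10^(L/10).
CNC lathe: 88 − 20·log₁₀(21.1/1.9) = 88 − 20.91 = 67.09 dB SPL.
blower: 81 − 20·log₁₀(25.2/1.9) = 81 − 22.45 = 58.55 dB SPL.
air handling unit: 75 − 20·log₁₀(15.9/1.9) = 75 − 18.45 = 56.55 dB SPL.
grinder: 93 − 20·log₁₀(12.2/1.9) = 93 − 16.15 = 76.85 dB SPL.
Σ 10^(L/10) = 5.468e+07 → L_total = 10·log₁₀(5.468e+07) = 77.38 dB SPL.

77 dB SPL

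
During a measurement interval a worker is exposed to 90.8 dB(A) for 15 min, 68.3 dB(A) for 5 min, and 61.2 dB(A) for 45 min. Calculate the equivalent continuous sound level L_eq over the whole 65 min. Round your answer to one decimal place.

The energy average is taken in the linear domain: L_eq = 10·log₁₀[(Σ tᵢ·10^(Lᵢ/10))/T], T = 65 min.
Σ tᵢ·10^(Lᵢ/10) = 15·10^(90.8/10) + 5·10^(68.3/10) + 45·10^(61.2/10) = 1.813e+10.
L_eq = 10·log₁₀(1.813e+10/65) = 84.45 dB(A).

84.5 dB(A)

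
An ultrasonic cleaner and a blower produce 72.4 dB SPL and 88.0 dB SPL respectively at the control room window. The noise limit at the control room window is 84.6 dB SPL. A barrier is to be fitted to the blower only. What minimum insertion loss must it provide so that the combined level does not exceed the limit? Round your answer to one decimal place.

3.7 dB

The untreated sources together contribute 10^(72.4/10) = 1.738e+07, i.e. 72.40 dB SPL.
To meet 84.6 dB SPL overall, the treated blower may contribute at most 10^(84.6/10) − 1.738e+07 = 2.710e+08, i.e. 84.33 dB SPL.
So the blower must be reduced from 88.0 to 84.33 dB SPL: IL = 3.67 dB.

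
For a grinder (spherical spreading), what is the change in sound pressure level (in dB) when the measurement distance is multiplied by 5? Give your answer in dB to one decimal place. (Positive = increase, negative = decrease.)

With spherical spreading the level changes by −20·log₁₀(r₂/r₁).
ΔL = −20·log₁₀(5) = -13.98 dB.

-14.0 dB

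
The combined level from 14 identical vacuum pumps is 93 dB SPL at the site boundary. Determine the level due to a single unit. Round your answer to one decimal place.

Dividing the total intensity by 14 lowers the level by 10·log₁₀ 14 = 11.461 dB: L₁ = 93 − 11.461.

81.5 dB SPL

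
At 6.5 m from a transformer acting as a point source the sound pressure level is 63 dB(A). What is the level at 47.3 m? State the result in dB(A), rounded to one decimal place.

45.8 dB(A)

Spherical spreading from a point source gives a 20·log₁₀(r₂/r₁) drop.
L₂ = 63 − 20·log₁₀(47.3/6.5) = 63 − 17.239 = 45.76 dB(A).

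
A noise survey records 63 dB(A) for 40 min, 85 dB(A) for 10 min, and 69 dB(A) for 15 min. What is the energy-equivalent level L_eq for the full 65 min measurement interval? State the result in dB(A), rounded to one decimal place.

L_eq = 10·log₁₀[(1/T)·Σ tᵢ·10^(Lᵢ/10)] with T = 65 min.
Σ tᵢ·10^(Lᵢ/10) = 40·10^(63/10) + 10·10^(85/10) + 15·10^(69/10) = 3.361e+09.
L_eq = 10·log₁₀(3.361e+09/65) = 77.14 dB(A).

77.1 dB(A)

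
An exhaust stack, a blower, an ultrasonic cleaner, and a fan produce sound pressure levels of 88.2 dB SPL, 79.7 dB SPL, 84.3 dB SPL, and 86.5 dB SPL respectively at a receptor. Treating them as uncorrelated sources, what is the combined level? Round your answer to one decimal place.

For uncorrelated sources the intensities add, so convert each level to linear form, sum, and take 10·log₁₀ of the total.
Σ 10^(L/10) = 10^(88.2/10) + 10^(79.7/10) + 10^(84.3/10) + 10^(86.5/10) = 1.470e+09.
L_total = 10·log₁₀(1.470e+09) = 91.67 dB SPL.

91.7 dB SPL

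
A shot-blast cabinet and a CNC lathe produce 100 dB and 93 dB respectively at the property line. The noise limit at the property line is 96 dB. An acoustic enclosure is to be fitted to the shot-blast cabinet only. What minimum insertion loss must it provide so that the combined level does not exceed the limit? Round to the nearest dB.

7 dB

Fixed contribution from the other source: Σ 10^(L/10) = 10^(93/10) = 1.995e+09 (93.00 dB).
To meet 96 dB overall, the treated shot-blast cabinet may contribute at most 10^(96/10) − 1.995e+09 = 1.986e+09, i.e. 92.98 dB.
So the shot-blast cabinet must be reduced from 100 to 92.98 dB: IL = 7.02 dB.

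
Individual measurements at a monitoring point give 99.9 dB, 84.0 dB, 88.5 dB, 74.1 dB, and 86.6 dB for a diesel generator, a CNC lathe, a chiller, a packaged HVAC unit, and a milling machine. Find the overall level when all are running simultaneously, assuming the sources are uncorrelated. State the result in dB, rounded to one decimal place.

100.5 dB

For uncorrelated sources the intensities add, so convert each level to linear form, sum, and take 10·log₁₀ of the total.
Σ 10^(L/10) = 10^(99.9/10) + 10^(84.0/10) + 10^(88.5/10) + 10^(74.1/10) + 10^(86.6/10) = 1.121e+10.
L_total = 10·log₁₀(1.121e+10) = 100.50 dB.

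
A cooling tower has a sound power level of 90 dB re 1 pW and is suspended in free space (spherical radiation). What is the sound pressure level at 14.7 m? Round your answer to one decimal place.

55.7 dB

Free-field spherical radiation: L_p = L_w − 10·log₁₀(4π·r²), r = 14.7 m.
4π·r² = 2715 m², 10·log₁₀ of that is 34.338 dB.
L_p = 90 − 34.338 = 55.66 dB.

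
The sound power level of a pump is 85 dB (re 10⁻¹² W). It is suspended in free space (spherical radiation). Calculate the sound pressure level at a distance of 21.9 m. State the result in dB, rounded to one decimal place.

Free-field spherical radiation: L_p = L_w − 10·log₁₀(4π·r²), r = 21.9 m.
4π·r² = 6027 m², 10·log₁₀ of that is 37.801 dB.
L_p = 85 − 37.801 = 47.20 dB.

47.2 dB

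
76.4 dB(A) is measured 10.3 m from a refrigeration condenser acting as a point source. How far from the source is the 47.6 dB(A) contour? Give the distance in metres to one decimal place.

The 28.8 dB drop corresponds to a distance ratio of 10^(28.8/20) for a point source.
r₂ = 10.3·10^((76.4−47.6)/20) = 10.3·10^(28.8/20) = 283.69 m.

283.7 m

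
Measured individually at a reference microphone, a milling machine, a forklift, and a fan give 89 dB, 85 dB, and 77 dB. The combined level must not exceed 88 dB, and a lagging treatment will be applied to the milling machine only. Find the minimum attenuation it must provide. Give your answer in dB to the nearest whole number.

Everything except the milling machine sums to 10^(85/10) + 10^(77/10) = 3.663e+08 in linear terms, 85.64 dB.
To meet 88 dB overall, the treated milling machine may contribute at most 10^(88/10) − 3.663e+08 = 2.646e+08, i.e. 84.23 dB.
Required insertion loss = 89 − 84.23 = 4.77 dB.

5 dB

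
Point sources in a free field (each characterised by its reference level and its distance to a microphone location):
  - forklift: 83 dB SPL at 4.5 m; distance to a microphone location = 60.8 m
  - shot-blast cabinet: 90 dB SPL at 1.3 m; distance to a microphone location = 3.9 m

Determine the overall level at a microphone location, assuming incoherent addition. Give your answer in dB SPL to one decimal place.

First find each source's level at the receiver (point-source: −20·log₁₀(r/r_ref)), then combine on an intensity basis.
forklift: 83 − 20·log₁₀(60.8/4.5) = 83 − 22.61 = 60.39 dB SPL.
shot-blast cabinet: 90 − 20·log₁₀(3.9/1.3) = 90 − 9.54 = 80.46 dB SPL.
Σ 10^(L/10) = 1.122e+08 → L_total = 10·log₁₀(1.122e+08) = 80.50 dB SPL.

80.5 dB SPL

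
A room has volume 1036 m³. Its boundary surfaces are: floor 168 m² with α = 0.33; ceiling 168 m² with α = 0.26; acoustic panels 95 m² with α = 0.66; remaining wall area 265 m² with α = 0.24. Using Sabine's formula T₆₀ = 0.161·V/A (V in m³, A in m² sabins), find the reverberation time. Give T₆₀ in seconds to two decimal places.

A = Σ Sᵢαᵢ = 168·0.33 + 168·0.26 + 95·0.66 + 265·0.24 = 225.42 m².
T₆₀ = 0.161·V/A = 0.161·1036/225.42 = 0.740 s.

0.74 s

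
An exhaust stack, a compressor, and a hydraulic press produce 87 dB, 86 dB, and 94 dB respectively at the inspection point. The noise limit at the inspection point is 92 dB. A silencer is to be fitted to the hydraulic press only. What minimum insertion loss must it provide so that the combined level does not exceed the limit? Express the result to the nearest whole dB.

Everything except the hydraulic press sums to 10^(87/10) + 10^(86/10) = 8.993e+08 in linear terms, 89.54 dB.
To meet 92 dB overall, the treated hydraulic press may contribute at most 10^(92/10) − 8.993e+08 = 6.856e+08, i.e. 88.36 dB.
Required insertion loss = 94 − 88.36 = 5.64 dB.

6 dB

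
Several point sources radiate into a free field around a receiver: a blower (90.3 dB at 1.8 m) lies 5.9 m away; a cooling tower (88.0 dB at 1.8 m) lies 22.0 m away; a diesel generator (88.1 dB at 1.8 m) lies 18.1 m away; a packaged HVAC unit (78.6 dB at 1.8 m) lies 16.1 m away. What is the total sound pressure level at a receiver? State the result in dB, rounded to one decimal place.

Apply inverse-square spreading to bring every level to the receiver, then sum 10^(L/10).
blower: 90.3 − 20·log₁₀(5.9/1.8) = 90.3 − 10.31 = 79.99 dB.
cooling tower: 88.0 − 20·log₁₀(22.0/1.8) = 88.0 − 21.74 = 66.26 dB.
diesel generator: 88.1 − 20·log₁₀(18.1/1.8) = 88.1 − 20.05 = 68.05 dB.
packaged HVAC unit: 78.6 − 20·log₁₀(16.1/1.8) = 78.6 − 19.03 = 59.57 dB.
Σ 10^(L/10) = 1.112e+08 → L_total = 10·log₁₀(1.112e+08) = 80.46 dB.

80.5 dB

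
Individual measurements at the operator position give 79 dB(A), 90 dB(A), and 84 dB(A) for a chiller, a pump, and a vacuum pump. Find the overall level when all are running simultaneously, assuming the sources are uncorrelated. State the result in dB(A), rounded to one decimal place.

Incoherent sources combine by intensity addition: L_total = 10·log₁₀(Σ 10^(L_i/10)).
Σ 10^(L/10) = 10^(79/10) + 10^(90/10) + 10^(84/10) = 1.331e+09.
L_total = 10·log₁₀(1.331e+09) = 91.24 dB(A).

91.2 dB(A)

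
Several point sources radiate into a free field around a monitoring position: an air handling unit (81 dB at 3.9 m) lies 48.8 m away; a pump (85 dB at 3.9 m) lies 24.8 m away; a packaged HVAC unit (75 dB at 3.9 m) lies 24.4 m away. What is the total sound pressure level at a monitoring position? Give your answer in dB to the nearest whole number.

70 dB

Apply inverse-square spreading to bring every level to the receiver, then sum 10^(L/10).
air handling unit: 81 − 20·log₁₀(48.8/3.9) = 81 − 21.95 = 59.05 dB.
pump: 85 − 20·log₁₀(24.8/3.9) = 85 − 16.07 = 68.93 dB.
packaged HVAC unit: 75 − 20·log₁₀(24.4/3.9) = 75 − 15.93 = 59.07 dB.
Σ 10^(L/10) = 9.432e+06 → L_total = 10·log₁₀(9.432e+06) = 69.75 dB.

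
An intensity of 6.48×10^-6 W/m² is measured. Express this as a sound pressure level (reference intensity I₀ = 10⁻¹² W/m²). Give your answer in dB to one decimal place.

I/I₀ = 6.48×10^-6/10⁻¹² = 6.48×10^6, and L = 10·log₁₀(I/I₀).
L = 10·(0.8116 + 6) = 68.12 dB.

68.1 dB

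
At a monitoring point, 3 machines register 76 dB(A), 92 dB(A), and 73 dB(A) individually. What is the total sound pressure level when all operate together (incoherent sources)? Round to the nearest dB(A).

Incoherent sources combine by intensity addition: L_total = 10·log₁₀(Σ 10^(L_i/10)).
Σ 10^(L/10) = 10^(76/10) + 10^(92/10) + 10^(73/10) = 1.645e+09.
L_total = 10·log₁₀(1.645e+09) = 92.16 dB(A).

92 dB(A)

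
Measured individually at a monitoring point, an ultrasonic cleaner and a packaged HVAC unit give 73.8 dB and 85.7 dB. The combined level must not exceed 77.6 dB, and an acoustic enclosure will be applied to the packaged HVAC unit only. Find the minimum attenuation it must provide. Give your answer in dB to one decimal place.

10.4 dB

Everything except the packaged HVAC unit sums to 10^(73.8/10) = 2.399e+07 in linear terms, 73.80 dB.
The limit corresponds to 10^(77.6/10) = 5.754e+07; subtracting the fixed part leaves 3.356e+07 for the packaged HVAC unit, i.e. 75.26 dB.
Required insertion loss = 85.7 − 75.26 = 10.44 dB.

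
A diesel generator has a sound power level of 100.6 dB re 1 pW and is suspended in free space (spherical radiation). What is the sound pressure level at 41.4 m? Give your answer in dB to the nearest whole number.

Free-field spherical radiation: L_p = L_w − 10·log₁₀(4π·r²), r = 41.4 m.
4π·r² = 2.154e+04 m², 10·log₁₀ of that is 43.332 dB.
L_p = 100.6 − 43.332 = 57.27 dB.

57 dB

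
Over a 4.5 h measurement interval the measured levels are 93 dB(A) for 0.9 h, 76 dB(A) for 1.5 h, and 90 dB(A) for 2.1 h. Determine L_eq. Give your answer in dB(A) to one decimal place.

89.4 dB(A)

The energy average is taken in the linear domain: L_eq = 10·log₁₀[(Σ tᵢ·10^(Lᵢ/10))/T], T = 4.5 h.
Σ tᵢ·10^(Lᵢ/10) = 0.9·10^(93/10) + 1.5·10^(76/10) + 2.1·10^(90/10) = 3.955e+09.
L_eq = 10·log₁₀(3.955e+09/4.5) = 89.44 dB(A).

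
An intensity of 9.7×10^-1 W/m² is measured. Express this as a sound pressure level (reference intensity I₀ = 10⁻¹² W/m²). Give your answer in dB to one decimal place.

I/I₀ = 9.7×10^-1/10⁻¹² = 9.7×10^11, and L = 10·log₁₀(I/I₀).
L = 10·(0.9868 + 11) = 119.87 dB.

119.9 dB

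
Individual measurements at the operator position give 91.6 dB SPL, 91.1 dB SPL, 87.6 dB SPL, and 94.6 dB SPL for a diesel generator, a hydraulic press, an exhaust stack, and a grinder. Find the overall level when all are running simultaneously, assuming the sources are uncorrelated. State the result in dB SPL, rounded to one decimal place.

97.9 dB SPL

Incoherent sources combine by intensity addition: L_total = 10·log₁₀(Σ 10^(L_i/10)).
Σ 10^(L/10) = 10^(91.6/10) + 10^(91.1/10) + 10^(87.6/10) + 10^(94.6/10) = 6.193e+09.
L_total = 10·log₁₀(6.193e+09) = 97.92 dB SPL.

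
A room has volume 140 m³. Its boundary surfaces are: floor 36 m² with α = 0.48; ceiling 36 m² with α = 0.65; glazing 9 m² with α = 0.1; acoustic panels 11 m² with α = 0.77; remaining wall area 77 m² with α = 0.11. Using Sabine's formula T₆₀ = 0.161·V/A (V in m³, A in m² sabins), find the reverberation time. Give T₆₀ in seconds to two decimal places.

Summing Sᵢαᵢ: 36·0.48 + 36·0.65 + 9·0.1 + 11·0.77 + 77·0.11 = 58.52 m².
T₆₀ = 0.161·V/A = 0.161·140/58.52 = 0.385 s.

0.39 s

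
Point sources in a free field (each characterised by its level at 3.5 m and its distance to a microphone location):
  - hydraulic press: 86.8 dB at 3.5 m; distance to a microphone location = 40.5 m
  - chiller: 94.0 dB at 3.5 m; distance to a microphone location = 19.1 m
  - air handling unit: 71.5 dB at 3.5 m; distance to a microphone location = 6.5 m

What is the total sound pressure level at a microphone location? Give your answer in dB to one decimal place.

Propagate each source to the receiver with L = L_ref − 20·log₁₀(r/r_ref), then add intensities.
hydraulic press: 86.8 − 20·log₁₀(40.5/3.5) = 86.8 − 21.27 = 65.53 dB.
chiller: 94.0 − 20·log₁₀(19.1/3.5) = 94.0 − 14.74 = 79.26 dB.
air handling unit: 71.5 − 20·log₁₀(6.5/3.5) = 71.5 − 5.38 = 66.12 dB.
Σ 10^(L/10) = 9.202e+07 → L_total = 10·log₁₀(9.202e+07) = 79.64 dB.

79.6 dB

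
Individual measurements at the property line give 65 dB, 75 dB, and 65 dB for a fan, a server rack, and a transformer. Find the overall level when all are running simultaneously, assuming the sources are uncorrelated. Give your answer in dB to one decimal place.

75.8 dB

For uncorrelated sources the intensities add, so convert each level to linear form, sum, and take 10·log₁₀ of the total.
Σ 10^(L/10) = 10^(65/10) + 10^(75/10) + 10^(65/10) = 3.795e+07.
L_total = 10·log₁₀(3.795e+07) = 75.79 dB.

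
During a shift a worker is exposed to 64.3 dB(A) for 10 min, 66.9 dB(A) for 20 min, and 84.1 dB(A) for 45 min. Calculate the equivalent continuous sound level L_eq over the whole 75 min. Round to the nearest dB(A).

L_eq = 10·log₁₀[(1/T)·Σ tᵢ·10^(Lᵢ/10)] with T = 75 min.
Σ tᵢ·10^(Lᵢ/10) = 10·10^(64.3/10) + 20·10^(66.9/10) + 45·10^(84.1/10) = 1.169e+10.
L_eq = 10·log₁₀(1.169e+10/75) = 81.93 dB(A).

82 dB(A)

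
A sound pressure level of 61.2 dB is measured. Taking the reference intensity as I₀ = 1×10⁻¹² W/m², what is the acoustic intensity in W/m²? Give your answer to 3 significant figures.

1.32e-06 W/m²

L = 10·log₁₀(I/I₀) ⇒ I = I₀·10^(L/10) = 10⁻¹² × 10^6.12.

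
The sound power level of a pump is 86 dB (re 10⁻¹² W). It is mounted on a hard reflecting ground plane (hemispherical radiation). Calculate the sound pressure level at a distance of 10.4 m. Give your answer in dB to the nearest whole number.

58 dB

Free-field hemispherical radiation: L_p = L_w − 10·log₁₀(2π·r²), r = 10.4 m.
2π·r² = 679.6 m², 10·log₁₀ of that is 28.322 dB.
L_p = 86 − 28.322 = 57.68 dB.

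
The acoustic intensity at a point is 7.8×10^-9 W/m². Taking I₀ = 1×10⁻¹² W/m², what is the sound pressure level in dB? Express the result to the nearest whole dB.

I/I₀ = 7.8×10^-9/10⁻¹² = 7.8×10^3, and L = 10·log₁₀(I/I₀).
L = 10·(0.8921 + 3) = 38.92 dB.

39 dB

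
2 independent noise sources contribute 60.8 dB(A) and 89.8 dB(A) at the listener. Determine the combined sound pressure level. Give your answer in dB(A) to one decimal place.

Incoherent sources combine by intensity addition: L_total = 10·log₁₀(Σ 10^(L_i/10)).
Σ 10^(L/10) = 10^(60.8/10) + 10^(89.8/10) = 9.562e+08.
L_total = 10·log₁₀(9.562e+08) = 89.81 dB(A).

89.8 dB(A)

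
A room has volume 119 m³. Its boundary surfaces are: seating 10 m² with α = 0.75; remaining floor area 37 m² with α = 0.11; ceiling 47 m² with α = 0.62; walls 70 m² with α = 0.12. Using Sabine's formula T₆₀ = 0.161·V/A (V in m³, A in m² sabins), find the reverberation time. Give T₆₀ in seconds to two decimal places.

Summing Sᵢαᵢ: 10·0.75 + 37·0.11 + 47·0.62 + 70·0.12 = 49.11 m².
T₆₀ = 0.161 × 119 / 49.11 = 0.390 s.

0.39 s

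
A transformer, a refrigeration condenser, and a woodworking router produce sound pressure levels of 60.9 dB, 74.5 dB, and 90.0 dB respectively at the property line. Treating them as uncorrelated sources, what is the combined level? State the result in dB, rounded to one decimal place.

90.1 dB

Incoherent sources combine by intensity addition: L_total = 10·log₁₀(Σ 10^(L_i/10)).
Σ 10^(L/10) = 10^(60.9/10) + 10^(74.5/10) + 10^(90.0/10) = 1.029e+09.
L_total = 10·log₁₀(1.029e+09) = 90.13 dB.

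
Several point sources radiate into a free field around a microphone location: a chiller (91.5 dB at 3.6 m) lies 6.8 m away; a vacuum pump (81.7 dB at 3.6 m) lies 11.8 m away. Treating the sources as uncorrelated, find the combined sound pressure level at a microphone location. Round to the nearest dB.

First find each source's level at the receiver (point-source: −20·log₁₀(r/r_ref)), then combine on an intensity basis.
chiller: 91.5 − 20·log₁₀(6.8/3.6) = 91.5 − 5.52 = 85.98 dB.
vacuum pump: 81.7 − 20·log₁₀(11.8/3.6) = 81.7 − 10.31 = 71.39 dB.
Σ 10^(L/10) = 4.097e+08 → L_total = 10·log₁₀(4.097e+08) = 86.12 dB.

86 dB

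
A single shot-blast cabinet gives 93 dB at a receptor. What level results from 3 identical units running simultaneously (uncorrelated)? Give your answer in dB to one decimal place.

97.8 dB

With 3 equal, uncorrelated contributions the intensity is 3× that of one unit, giving a rise of 10·log₁₀ 3.
L_total = 93 + 10·log₁₀(3) = 93 + 4.771 = 97.77 dB.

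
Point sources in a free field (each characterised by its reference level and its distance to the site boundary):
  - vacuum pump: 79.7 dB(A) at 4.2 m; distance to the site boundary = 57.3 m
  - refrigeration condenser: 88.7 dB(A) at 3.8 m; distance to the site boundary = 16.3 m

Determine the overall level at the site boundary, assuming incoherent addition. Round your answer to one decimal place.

76.1 dB(A)

Apply inverse-square spreading to bring every level to the receiver, then sum 10^(L/10).
vacuum pump: 79.7 − 20·log₁₀(57.3/4.2) = 79.7 − 22.70 = 57.00 dB(A).
refrigeration condenser: 88.7 − 20·log₁₀(16.3/3.8) = 88.7 − 12.65 = 76.05 dB(A).
Σ 10^(L/10) = 4.079e+07 → L_total = 10·log₁₀(4.079e+07) = 76.11 dB(A).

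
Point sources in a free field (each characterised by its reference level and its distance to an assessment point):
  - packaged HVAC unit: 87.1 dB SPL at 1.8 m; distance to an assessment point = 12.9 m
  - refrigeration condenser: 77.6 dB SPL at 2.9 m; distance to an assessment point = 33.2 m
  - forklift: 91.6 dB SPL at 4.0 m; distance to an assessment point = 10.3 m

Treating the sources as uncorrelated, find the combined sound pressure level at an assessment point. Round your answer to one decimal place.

Propagate each source to the receiver with L = L_ref − 20·log₁₀(r/r_ref), then add intensities.
packaged HVAC unit: 87.1 − 20·log₁₀(12.9/1.8) = 87.1 − 17.11 = 69.99 dB SPL.
refrigeration condenser: 77.6 − 20·log₁₀(33.2/2.9) = 77.6 − 21.17 = 56.43 dB SPL.
forklift: 91.6 − 20·log₁₀(10.3/4.0) = 91.6 − 8.22 = 83.38 dB SPL.
Σ 10^(L/10) = 2.284e+08 → L_total = 10·log₁₀(2.284e+08) = 83.59 dB SPL.

83.6 dB SPL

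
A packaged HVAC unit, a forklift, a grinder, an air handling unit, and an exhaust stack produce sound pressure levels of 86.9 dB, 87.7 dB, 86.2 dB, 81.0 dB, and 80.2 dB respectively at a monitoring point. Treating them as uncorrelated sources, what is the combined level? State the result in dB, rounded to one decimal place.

92.4 dB

Incoherent sources combine by intensity addition: L_total = 10·log₁₀(Σ 10^(L_i/10)).
Σ 10^(L/10) = 10^(86.9/10) + 10^(87.7/10) + 10^(86.2/10) + 10^(81.0/10) + 10^(80.2/10) = 1.726e+09.
L_total = 10·log₁₀(1.726e+09) = 92.37 dB.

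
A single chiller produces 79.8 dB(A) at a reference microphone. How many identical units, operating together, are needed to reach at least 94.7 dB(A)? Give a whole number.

31

Need L₁ + 10·log₁₀ N ≥ 94.7, i.e. log₁₀ N ≥ 1.49.
N ≥ 10^(14.9/10) = 30.903, so N = 31.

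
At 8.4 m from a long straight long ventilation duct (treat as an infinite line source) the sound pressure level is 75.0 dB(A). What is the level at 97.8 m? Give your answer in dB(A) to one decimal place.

64.3 dB(A)

For a line source, L₂ = L₁ − 10·log₁₀(r₂/r₁).
L₂ = 75.0 − 10·log₁₀(97.8/8.4) = 75.0 − 10.661 = 64.34 dB(A).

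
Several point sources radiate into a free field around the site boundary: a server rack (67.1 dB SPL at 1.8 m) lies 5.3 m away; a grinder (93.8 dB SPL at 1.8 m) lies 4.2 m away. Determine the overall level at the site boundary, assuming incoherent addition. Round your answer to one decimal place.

First find each source's level at the receiver (point-source: −20·log₁₀(r/r_ref)), then combine on an intensity basis.
server rack: 67.1 − 20·log₁₀(5.3/1.8) = 67.1 − 9.38 = 57.72 dB SPL.
grinder: 93.8 − 20·log₁₀(4.2/1.8) = 93.8 − 7.36 = 86.44 dB SPL.
Σ 10^(L/10) = 4.412e+08 → L_total = 10·log₁₀(4.412e+08) = 86.45 dB SPL.

86.4 dB SPL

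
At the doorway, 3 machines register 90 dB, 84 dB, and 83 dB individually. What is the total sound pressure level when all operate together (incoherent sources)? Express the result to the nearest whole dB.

92 dB

Incoherent sources combine by intensity addition: L_total = 10·log₁₀(Σ 10^(L_i/10)).
Σ 10^(L/10) = 10^(90/10) + 10^(84/10) + 10^(83/10) = 1.451e+09.
L_total = 10·log₁₀(1.451e+09) = 91.62 dB.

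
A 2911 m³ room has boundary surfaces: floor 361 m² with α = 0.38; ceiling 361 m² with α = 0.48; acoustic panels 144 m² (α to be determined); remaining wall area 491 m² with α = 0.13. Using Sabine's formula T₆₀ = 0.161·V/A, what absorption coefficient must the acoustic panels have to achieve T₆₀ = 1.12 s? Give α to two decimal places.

From T₆₀ = 0.161·V/A, the target T₆₀ = 1.12 s needs A = 0.161·2911/1.12 = 418.46 m².
Absorption from the other surfaces = 361·0.38 + 361·0.48 + 491·0.13 = 374.29 m², so the acoustic panels must supply 44.17 m² over 144 m².
α = 44.17/144 = 0.307.

0.31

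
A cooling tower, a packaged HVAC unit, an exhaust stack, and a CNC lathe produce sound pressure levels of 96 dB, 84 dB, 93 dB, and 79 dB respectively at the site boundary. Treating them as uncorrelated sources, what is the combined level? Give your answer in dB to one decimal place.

98.0 dB

For uncorrelated sources the intensities add, so convert each level to linear form, sum, and take 10·log₁₀ of the total.
Σ 10^(L/10) = 10^(96/10) + 10^(84/10) + 10^(93/10) + 10^(79/10) = 6.307e+09.
L_total = 10·log₁₀(6.307e+09) = 98.00 dB.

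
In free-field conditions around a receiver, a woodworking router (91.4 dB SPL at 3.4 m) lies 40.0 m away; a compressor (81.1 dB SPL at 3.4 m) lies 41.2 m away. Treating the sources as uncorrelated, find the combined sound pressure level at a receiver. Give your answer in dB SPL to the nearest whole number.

70 dB SPL

Propagate each source to the receiver with L = L_ref − 20·log₁₀(r/r_ref), then add intensities.
woodworking router: 91.4 − 20·log₁₀(40.0/3.4) = 91.4 − 21.41 = 69.99 dB SPL.
compressor: 81.1 − 20·log₁₀(41.2/3.4) = 81.1 − 21.67 = 59.43 dB SPL.
Σ 10^(L/10) = 1.085e+07 → L_total = 10·log₁₀(1.085e+07) = 70.35 dB SPL.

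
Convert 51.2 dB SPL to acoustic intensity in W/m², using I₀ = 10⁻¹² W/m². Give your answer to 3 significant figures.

I = I₀·10^(L/10) = 10⁻¹² × 10^(51.2/10) = 10^(-6.880).

1.32e-07 W/m²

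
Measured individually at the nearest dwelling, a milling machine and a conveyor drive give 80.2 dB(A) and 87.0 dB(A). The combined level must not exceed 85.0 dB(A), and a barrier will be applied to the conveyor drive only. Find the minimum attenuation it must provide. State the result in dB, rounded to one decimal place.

Fixed contribution from the other source: Σ 10^(L/10) = 10^(80.2/10) = 1.047e+08 (80.20 dB(A)).
To meet 85.0 dB(A) overall, the treated conveyor drive may contribute at most 10^(85.0/10) − 1.047e+08 = 2.115e+08, i.e. 83.25 dB(A).
Required insertion loss = 87.0 − 83.25 = 3.75 dB.

3.7 dB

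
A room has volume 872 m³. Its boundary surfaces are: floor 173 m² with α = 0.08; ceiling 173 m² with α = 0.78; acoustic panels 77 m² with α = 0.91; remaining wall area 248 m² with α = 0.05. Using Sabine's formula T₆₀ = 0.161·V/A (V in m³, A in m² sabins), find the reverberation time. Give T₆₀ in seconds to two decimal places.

Total absorption A = 173·0.08 + 173·0.78 + 77·0.91 + 248·0.05 = 231.25 m² sabins.
T₆₀ = 0.161·V/A = 0.161·872/231.25 = 0.607 s.

0.61 s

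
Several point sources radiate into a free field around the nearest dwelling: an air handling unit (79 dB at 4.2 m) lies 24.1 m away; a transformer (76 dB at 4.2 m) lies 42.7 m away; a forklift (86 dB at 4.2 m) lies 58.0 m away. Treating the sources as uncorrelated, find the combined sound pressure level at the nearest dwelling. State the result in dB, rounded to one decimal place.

Propagate each source to the receiver with L = L_ref − 20·log₁₀(r/r_ref), then add intensities.
air handling unit: 79 − 20·log₁₀(24.1/4.2) = 79 − 15.18 = 63.82 dB.
transformer: 76 − 20·log₁₀(42.7/4.2) = 76 − 20.14 = 55.86 dB.
forklift: 86 − 20·log₁₀(58.0/4.2) = 86 − 22.80 = 63.20 dB.
Σ 10^(L/10) = 4.885e+06 → L_total = 10·log₁₀(4.885e+06) = 66.89 dB.

66.9 dB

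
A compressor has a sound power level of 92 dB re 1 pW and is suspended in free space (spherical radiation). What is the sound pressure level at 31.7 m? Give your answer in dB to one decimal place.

51.0 dB

The power spreads over a sphere of area 4π·r², so L_p = L_w − 10·log₁₀(4π·r²).
4π·r² = 1.263e+04 m², 10·log₁₀ of that is 41.013 dB.
L_p = 92 − 41.013 = 50.99 dB.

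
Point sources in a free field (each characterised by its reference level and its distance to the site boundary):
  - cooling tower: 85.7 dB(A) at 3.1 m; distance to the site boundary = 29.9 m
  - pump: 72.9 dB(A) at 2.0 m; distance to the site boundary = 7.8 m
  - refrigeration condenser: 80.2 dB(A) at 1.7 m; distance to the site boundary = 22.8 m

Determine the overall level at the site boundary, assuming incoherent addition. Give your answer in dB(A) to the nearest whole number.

68 dB(A)

Propagate each source to the receiver with L = L_ref − 20·log₁₀(r/r_ref), then add intensities.
cooling tower: 85.7 − 20·log₁₀(29.9/3.1) = 85.7 − 19.69 = 66.01 dB(A).
pump: 72.9 − 20·log₁₀(7.8/2.0) = 72.9 − 11.82 = 61.08 dB(A).
refrigeration condenser: 80.2 − 20·log₁₀(22.8/1.7) = 80.2 − 22.55 = 57.65 dB(A).
Σ 10^(L/10) = 5.858e+06 → L_total = 10·log₁₀(5.858e+06) = 67.68 dB(A).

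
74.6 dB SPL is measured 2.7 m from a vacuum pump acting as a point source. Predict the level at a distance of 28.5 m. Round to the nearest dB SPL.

Point-source attenuation: ΔL = 20·log₁₀(r₂/r₁) = 20·log₁₀(28.5/2.7) = 20.470 dB.
L₂ = 74.6 − 20·log₁₀(28.5/2.7) = 74.6 − 20.470 = 54.13 dB SPL.

54 dB SPL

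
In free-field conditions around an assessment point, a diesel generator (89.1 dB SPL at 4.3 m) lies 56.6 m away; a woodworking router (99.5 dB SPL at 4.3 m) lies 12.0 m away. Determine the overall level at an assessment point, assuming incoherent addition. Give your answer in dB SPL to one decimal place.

90.6 dB SPL

First find each source's level at the receiver (point-source: −20·log₁₀(r/r_ref)), then combine on an intensity basis.
diesel generator: 89.1 − 20·log₁₀(56.6/4.3) = 89.1 − 22.39 = 66.71 dB SPL.
woodworking router: 99.5 − 20·log₁₀(12.0/4.3) = 99.5 − 8.91 = 90.59 dB SPL.
Σ 10^(L/10) = 1.149e+09 → L_total = 10·log₁₀(1.149e+09) = 90.60 dB SPL.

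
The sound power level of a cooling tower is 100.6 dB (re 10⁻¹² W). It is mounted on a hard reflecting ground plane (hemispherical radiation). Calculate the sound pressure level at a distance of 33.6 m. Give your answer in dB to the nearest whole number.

The power spreads over a hemisphere of area 2π·r², so L_p = L_w − 10·log₁₀(2π·r²).
2π·r² = 7093 m², 10·log₁₀ of that is 38.509 dB.
L_p = 100.6 − 38.509 = 62.09 dB.

62 dB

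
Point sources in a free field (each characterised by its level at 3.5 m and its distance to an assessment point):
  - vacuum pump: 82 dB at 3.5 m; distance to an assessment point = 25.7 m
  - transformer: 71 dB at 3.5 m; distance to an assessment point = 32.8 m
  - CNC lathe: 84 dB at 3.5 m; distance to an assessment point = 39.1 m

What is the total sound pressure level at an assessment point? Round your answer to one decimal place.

67.1 dB

Propagate each source to the receiver with L = L_ref − 20·log₁₀(r/r_ref), then add intensities.
vacuum pump: 82 − 20·log₁₀(25.7/3.5) = 82 − 17.32 = 64.68 dB.
transformer: 71 − 20·log₁₀(32.8/3.5) = 71 − 19.44 = 51.56 dB.
CNC lathe: 84 − 20·log₁₀(39.1/3.5) = 84 − 20.96 = 63.04 dB.
Σ 10^(L/10) = 5.096e+06 → L_total = 10·log₁₀(5.096e+06) = 67.07 dB.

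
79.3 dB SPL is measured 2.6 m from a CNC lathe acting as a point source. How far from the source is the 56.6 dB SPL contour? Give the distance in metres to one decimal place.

The 22.7 dB drop corresponds to a distance ratio of 10^(22.7/20) for a point source.
r₂ = 2.6·10^((79.3−56.6)/20) = 2.6·10^(22.7/20) = 35.48 m.

35.5 m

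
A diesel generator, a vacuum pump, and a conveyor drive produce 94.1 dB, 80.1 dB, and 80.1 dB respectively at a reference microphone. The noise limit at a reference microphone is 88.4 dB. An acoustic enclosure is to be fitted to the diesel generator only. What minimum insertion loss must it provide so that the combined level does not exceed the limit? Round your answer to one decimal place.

Fixed contribution from the other sources: Σ 10^(L/10) = 10^(80.1/10) + 10^(80.1/10) = 2.047e+08 (83.11 dB).
The limit corresponds to 10^(88.4/10) = 6.918e+08; subtracting the fixed part leaves 4.872e+08 for the diesel generator, i.e. 86.88 dB.
So the diesel generator must be reduced from 94.1 to 86.88 dB: IL = 7.22 dB.

7.2 dB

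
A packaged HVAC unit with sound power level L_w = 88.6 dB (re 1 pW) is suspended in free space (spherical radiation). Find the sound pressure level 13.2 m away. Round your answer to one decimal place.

L_p = L_w − 10·log₁₀(4π·r²) with r = 13.2 m.
4π·r² = 2190 m², 10·log₁₀ of that is 33.404 dB.
L_p = 88.6 − 33.404 = 55.20 dB.

55.2 dB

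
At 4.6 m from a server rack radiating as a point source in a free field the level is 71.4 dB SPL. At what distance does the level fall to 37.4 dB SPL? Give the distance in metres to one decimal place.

For a point source L₁ − L₂ = 20·log₁₀(r₂/r₁), so r₂ = r₁·10^((L₁−L₂)/20).
r₂ = 4.6·10^((71.4−37.4)/20) = 4.6·10^(34.0/20) = 230.55 m.

230.5 m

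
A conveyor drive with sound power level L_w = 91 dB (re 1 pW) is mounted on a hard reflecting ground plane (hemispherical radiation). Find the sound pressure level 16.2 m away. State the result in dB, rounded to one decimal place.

Free-field hemispherical radiation: L_p = L_w − 10·log₁₀(2π·r²), r = 16.2 m.
2π·r² = 1649 m², 10·log₁₀ of that is 32.172 dB.
L_p = 91 − 32.172 = 58.83 dB.

58.8 dB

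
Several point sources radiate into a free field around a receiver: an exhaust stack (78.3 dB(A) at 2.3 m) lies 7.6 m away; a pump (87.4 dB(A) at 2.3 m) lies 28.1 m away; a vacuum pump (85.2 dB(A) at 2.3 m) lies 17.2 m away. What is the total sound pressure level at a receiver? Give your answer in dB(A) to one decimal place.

First find each source's level at the receiver (point-source: −20·log₁₀(r/r_ref)), then combine on an intensity basis.
exhaust stack: 78.3 − 20·log₁₀(7.6/2.3) = 78.3 − 10.38 = 67.92 dB(A).
pump: 87.4 − 20·log₁₀(28.1/2.3) = 87.4 − 21.74 = 65.66 dB(A).
vacuum pump: 85.2 − 20·log₁₀(17.2/2.3) = 85.2 − 17.48 = 67.72 dB(A).
Σ 10^(L/10) = 1.579e+07 → L_total = 10·log₁₀(1.579e+07) = 71.99 dB(A).

72.0 dB(A)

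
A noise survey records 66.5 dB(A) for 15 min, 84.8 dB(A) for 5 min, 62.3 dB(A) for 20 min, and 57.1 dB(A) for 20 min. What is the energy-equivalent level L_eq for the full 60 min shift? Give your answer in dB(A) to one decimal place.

L_eq = 10·log₁₀[(1/T)·Σ tᵢ·10^(Lᵢ/10)] with T = 60 min.
Σ tᵢ·10^(Lᵢ/10) = 15·10^(66.5/10) + 5·10^(84.8/10) + 20·10^(62.3/10) + 20·10^(57.1/10) = 1.621e+09.
L_eq = 10·log₁₀(1.621e+09/60) = 74.32 dB(A).

74.3 dB(A)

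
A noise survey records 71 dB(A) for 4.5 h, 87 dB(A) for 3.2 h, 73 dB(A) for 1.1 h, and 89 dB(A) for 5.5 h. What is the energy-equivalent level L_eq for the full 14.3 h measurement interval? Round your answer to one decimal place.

Weight each interval's intensity by its duration and average over T = 14.3 h:
Σ tᵢ·10^(Lᵢ/10) = 4.5·10^(71/10) + 3.2·10^(87/10) + 1.1·10^(73/10) + 5.5·10^(89/10) = 6.051e+09.
L_eq = 10·log₁₀(6.051e+09/14.3) = 86.27 dB(A).

86.3 dB(A)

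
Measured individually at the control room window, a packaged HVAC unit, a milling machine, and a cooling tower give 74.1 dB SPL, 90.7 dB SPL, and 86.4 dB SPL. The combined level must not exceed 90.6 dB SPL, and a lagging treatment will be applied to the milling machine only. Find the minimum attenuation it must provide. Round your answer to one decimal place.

Everything except the milling machine sums to 10^(74.1/10) + 10^(86.4/10) = 4.622e+08 in linear terms, 86.65 dB SPL.
To meet 90.6 dB SPL overall, the treated milling machine may contribute at most 10^(90.6/10) − 4.622e+08 = 6.859e+08, i.e. 88.36 dB SPL.
Required insertion loss = 90.7 − 88.36 = 2.34 dB.

2.3 dB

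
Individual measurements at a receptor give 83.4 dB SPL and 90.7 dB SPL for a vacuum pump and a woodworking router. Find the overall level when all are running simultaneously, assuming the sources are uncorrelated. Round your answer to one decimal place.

For uncorrelated sources the intensities add, so convert each level to linear form, sum, and take 10·log₁₀ of the total.
Σ 10^(L/10) = 10^(83.4/10) + 10^(90.7/10) = 1.394e+09.
L_total = 10·log₁₀(1.394e+09) = 91.44 dB SPL.

91.4 dB SPL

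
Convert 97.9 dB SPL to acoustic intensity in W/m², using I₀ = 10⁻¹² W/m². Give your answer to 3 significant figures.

I = I₀·10^(L/10) = 10⁻¹² × 10^(97.9/10) = 10^(-2.210).

0.00617 W/m²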